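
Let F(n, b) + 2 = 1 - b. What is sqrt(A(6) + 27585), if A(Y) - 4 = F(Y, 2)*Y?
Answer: sqrt(27571) ≈ 166.05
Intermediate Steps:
F(n, b) = -1 - b (F(n, b) = -2 + (1 - b) = -1 - b)
A(Y) = 4 - 3*Y (A(Y) = 4 + (-1 - 1*2)*Y = 4 + (-1 - 2)*Y = 4 - 3*Y)
sqrt(A(6) + 27585) = sqrt((4 - 3*6) + 27585) = sqrt((4 - 18) + 27585) = sqrt(-14 + 27585) = sqrt(27571)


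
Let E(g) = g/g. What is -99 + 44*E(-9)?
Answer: -55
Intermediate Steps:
E(g) = 1
-99 + 44*E(-9) = -99 + 44*1 = -99 + 44 = -55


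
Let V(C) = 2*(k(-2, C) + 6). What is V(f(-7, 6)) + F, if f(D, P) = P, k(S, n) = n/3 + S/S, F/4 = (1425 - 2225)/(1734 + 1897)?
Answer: 62158/3631 ≈ 17.119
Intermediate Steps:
F = -3200/3631 (F = 4*((1425 - 2225)/(1734 + 1897)) = 4*(-800/3631) = -3200/3631 ≈ -0.88130)
k(S, n) = 1 + n/3 (k(S, n) = n*(1/3) + 1 = n/3 + 1 = 1 + n/3)
V(C) = 14 + 2*C/3 (V(C) = 2*((1 + C/3) + 6) = 2*(7 + C/3) = 14 + 2*C/3)
V(f(-7, 6)) + F = (14 + (2/3)*6) - 3200/3631 = (14 + 4) - 3200/3631 = 18 - 3200/3631 = 62158/3631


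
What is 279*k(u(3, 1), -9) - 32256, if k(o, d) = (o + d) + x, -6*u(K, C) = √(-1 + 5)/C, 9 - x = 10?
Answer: -35139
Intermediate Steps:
x = -1 (x = 9 - 1*10 = 9 - 10 = -1)
u(K, C) = -1/(3*C) (u(K, C) = -√(-1 + 5)/(6*C) = -√4/(6*C) = -1/(3*C))
k(o, d) = -1 + d + o (k(o, d) = (o + d) - 1 = (d + o) - 1 = -1 + d + o)
279*k(u(3, 1), -9) - 32256 = 279*(-1 - 9 - ⅓/1) - 32256 = 279*(-1 - 9 - ⅓*1) - 32256 = 279*(-1 - 9 - ⅓) - 32256 = 279*(-31/3) - 32256 = -2883 - 32256 = -35139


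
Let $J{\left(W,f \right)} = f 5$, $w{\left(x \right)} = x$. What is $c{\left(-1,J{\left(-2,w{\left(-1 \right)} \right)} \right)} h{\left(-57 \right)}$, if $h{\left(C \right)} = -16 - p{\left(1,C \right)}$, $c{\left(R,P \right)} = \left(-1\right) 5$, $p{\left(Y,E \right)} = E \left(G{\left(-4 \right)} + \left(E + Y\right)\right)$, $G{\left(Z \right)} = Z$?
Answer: $17180$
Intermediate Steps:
$p{\left(Y,E \right)} = E \left(-4 + E + Y\right)$ ($p{\left(Y,E \right)} = E \left(-4 + \left(E + Y\right)\right) = E \left(-4 + E + Y\right)$)
$J{\left(W,f \right)} = 5 f$
$c{\left(R,P \right)} = -5$
$h{\left(C \right)} = -16 - C \left(-3 + C\right)$ ($h{\left(C \right)} = -16 - C \left(-4 + C + 1\right) = -16 - C \left(-3 + C\right)$)
$c{\left(-1,J{\left(-2,w{\left(-1 \right)} \right)} \right)} h{\left(-57 \right)} = - 5 \left(-16 - - 57 \left(-3 - 57\right)\right) = - 5 \left(-16 - \left(-57\right) \left(-60\right)\right) = - 5 \left(-16 - 3420\right) = \left(-5\right) \left(-3436\right) = 17180$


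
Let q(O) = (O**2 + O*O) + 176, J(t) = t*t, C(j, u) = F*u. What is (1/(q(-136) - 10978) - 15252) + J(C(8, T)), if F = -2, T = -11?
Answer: -386773919/26190 ≈ -14768.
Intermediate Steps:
C(j, u) = -2*u
J(t) = t**2
q(O) = 176 + 2*O**2 (q(O) = (O**2 + O**2) + 176 = 2*O**2 + 176 = 176 + 2*O**2)
(1/(q(-136) - 10978) - 15252) + J(C(8, T)) = (1/((176 + 2*(-136)**2) - 10978) - 15252) + (-2*(-11))**2 = (1/((176 + 2*18496) - 10978) - 15252) + 22**2 = (1/((176 + 36992) - 10978) - 15252) + 484 = (1/(37168 - 10978) - 15252) + 484 = (1/26190 - 15252) + 484 = -399449879/26190 + 484 = -386773919/26190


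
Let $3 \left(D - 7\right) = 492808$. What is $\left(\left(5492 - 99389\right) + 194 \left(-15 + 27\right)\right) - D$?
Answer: $- \frac{767536}{3} \approx -2.5585 \cdot 10^{5}$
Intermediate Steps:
$D = \frac{492829}{3}$ ($D = 7 + \frac{1}{3} \cdot 492808 = 7 + \frac{492808}{3} = \frac{492829}{3} \approx 1.6428 \cdot 10^{5}$)
$\left(\left(5492 - 99389\right) + 194 \left(-15 + 27\right)\right) - D = \left(\left(5492 - 99389\right) + 194 \left(-15 + 27\right)\right) - \frac{492829}{3} = \left(-93897 + 194 \cdot 12\right) - \frac{492829}{3} = \left(-93897 + 2328\right) - \frac{492829}{3} = -91569 - \frac{492829}{3} = - \frac{767536}{3}$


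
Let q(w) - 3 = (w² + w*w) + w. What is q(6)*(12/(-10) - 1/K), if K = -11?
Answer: -4941/55 ≈ -89.836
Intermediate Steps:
q(w) = 3 + w + 2*w² (q(w) = 3 + ((w² + w*w) + w) = 3 + ((w² + w²) + w) = 3 + (2*w² + w) = 3 + (w + 2*w²) = 3 + w + 2*w²)
q(6)*(12/(-10) - 1/K) = (3 + 6 + 2*6²)*(12/(-10) - 1/(-11)) = (3 + 6 + 2*36)*(12*(-⅒) - 1*(-1/11)) = (3 + 6 + 72)*(-6/5 + 1/11) = 81*(-61/55) = -4941/55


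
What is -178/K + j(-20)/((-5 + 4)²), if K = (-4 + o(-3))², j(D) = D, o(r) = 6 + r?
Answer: -198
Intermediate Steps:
K = 1 (K = (-4 + (6 - 3))² = (-4 + 3)² = (-1)² = 1)
-178/K + j(-20)/((-5 + 4)²) = -178/1 - 20/(-5 + 4)² = -178*1 - 20/((-1)²) = -178 - 20/1 = -178 - 20*1 = -178 - 20 = -198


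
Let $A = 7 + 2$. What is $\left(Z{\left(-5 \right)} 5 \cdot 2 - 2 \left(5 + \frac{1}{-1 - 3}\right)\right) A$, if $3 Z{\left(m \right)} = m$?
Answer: $- \frac{471}{2} \approx -235.5$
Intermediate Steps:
$Z{\left(m \right)} = \frac{m}{3}$
$A = 9$
$\left(Z{\left(-5 \right)} 5 \cdot 2 - 2 \left(5 + \frac{1}{-1 - 3}\right)\right) A = \left(\frac{1}{3} \left(-5\right) 5 \cdot 2 - 2 \left(5 + \frac{1}{-1 - 3}\right)\right) 9 = \left(\left(- \frac{5}{3}\right) 5 \cdot 2 - 2 \left(5 + \frac{1}{-4}\right)\right) 9 = \left(\left(- \frac{25}{3}\right) 2 - 2 \left(5 - \frac{1}{4}\right)\right) 9 = \left(- \frac{50}{3} - \frac{19}{2}\right) 9 = \left(- \frac{157}{6}\right) 9 = - \frac{471}{2}$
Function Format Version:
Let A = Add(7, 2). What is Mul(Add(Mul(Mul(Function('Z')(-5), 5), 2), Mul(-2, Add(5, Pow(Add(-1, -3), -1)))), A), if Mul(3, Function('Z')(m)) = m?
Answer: Rational(-471, 2) ≈ -235.50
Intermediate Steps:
Function('Z')(m) = Mul(Rational(1, 3), m)
A = 9
Mul(Add(Mul(Mul(Function('Z')(-5), 5), 2), Mul(-2, Add(5, Pow(Add(-1, -3), -1)))), A) = Mul(Add(Mul(Mul(Mul(Rational(1, 3), -5), 5), 2), Mul(-2, Add(5, Pow(Add(-1, -3), -1)))), 9) = Mul(Add(Mul(Mul(Rational(-5, 3), 5), 2), Mul(-2, Add(5, Pow(-4, -1)))), 9) = Mul(Add(Mul(Rational(-25, 3), 2), Mul(-2, Add(5, Rational(-1, 4)))), 9) = Mul(Add(Rational(-50, 3), Mul(-2, Rational(19, 4))), 9) = Mul(Add(Rational(-50, 3), Rational(-19, 2)), 9) = Mul(Rational(-157, 6), 9) = Rational(-471, 2)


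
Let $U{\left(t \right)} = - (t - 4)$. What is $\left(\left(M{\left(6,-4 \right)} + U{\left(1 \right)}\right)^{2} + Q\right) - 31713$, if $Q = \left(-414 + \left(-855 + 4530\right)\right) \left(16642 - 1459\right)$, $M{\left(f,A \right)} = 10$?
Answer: $49480219$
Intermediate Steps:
$U{\left(t \right)} = 4 - t$ ($U{\left(t \right)} = - (-4 + t) = 4 - t$)
$Q = 49511763$ ($Q = \left(-414 + 3675\right) 15183 = 3261 \cdot 15183 = 49511763$)
$\left(\left(M{\left(6,-4 \right)} + U{\left(1 \right)}\right)^{2} + Q\right) - 31713 = \left(\left(10 + \left(4 - 1\right)\right)^{2} + 49511763\right) - 31713 = \left(\left(10 + 3\right)^{2} + 49511763\right) - 31713 = \left(13^{2} + 49511763\right) - 31713 = \left(169 + 49511763\right) - 31713 = 49511932 - 31713 = 49480219$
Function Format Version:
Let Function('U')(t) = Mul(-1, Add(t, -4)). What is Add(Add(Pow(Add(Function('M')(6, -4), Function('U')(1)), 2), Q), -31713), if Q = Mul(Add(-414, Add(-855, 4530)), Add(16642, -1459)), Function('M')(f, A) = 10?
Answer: 49480219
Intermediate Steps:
Function('U')(t) = Add(4, Mul(-1, t)) (Function('U')(t) = Mul(-1, Add(-4, t)) = Add(4, Mul(-1, t)))
Q = 49511763 (Q = Mul(Add(-414, 3675), 15183) = Mul(3261, 15183) = 49511763)
Add(Add(Pow(Add(Function('M')(6, -4), Function('U')(1)), 2), Q), -31713) = Add(Add(Pow(Add(10, Add(4, Mul(-1, 1))), 2), 49511763), -31713) = Add(Add(Pow(Add(10, Add(4, -1)), 2), 49511763), -31713) = Add(Add(Pow(Add(10, 3), 2), 49511763), -31713) = Add(Add(Pow(13, 2), 49511763), -31713) = Add(Add(169, 49511763), -31713) = Add(49511932, -31713) = 49480219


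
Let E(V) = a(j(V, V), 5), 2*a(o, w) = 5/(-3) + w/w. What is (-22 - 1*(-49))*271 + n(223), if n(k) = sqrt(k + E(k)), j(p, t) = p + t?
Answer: 7317 + 2*sqrt(501)/3 ≈ 7331.9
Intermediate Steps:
a(o, w) = -1/3 (a(o, w) = (5/(-3) + w/w)/2 = (5*(-1/3) + 1)/2 = (-5/3 + 1)/2 = (1/2)*(-2/3) = -1/3)
E(V) = -1/3
n(k) = sqrt(-1/3 + k) (n(k) = sqrt(k - 1/3) = sqrt(-1/3 + k))
(-22 - 1*(-49))*271 + n(223) = (-22 - 1*(-49))*271 + sqrt(-3 + 9*223)/3 = (-22 + 49)*271 + sqrt(-3 + 2007)/3 = 27*271 + sqrt(2004)/3 = 7317 + (2*sqrt(501))/3 = 7317 + 2*sqrt(501)/3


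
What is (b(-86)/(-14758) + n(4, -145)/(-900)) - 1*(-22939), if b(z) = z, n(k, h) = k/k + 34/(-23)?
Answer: 3503825407969/152745300 ≈ 22939.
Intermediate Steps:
n(k, h) = -11/23 (n(k, h) = 1 + 34*(-1/23) = 1 - 34/23 = -11/23)
(b(-86)/(-14758) + n(4, -145)/(-900)) - 1*(-22939) = (-86/(-14758) - 11/23/(-900)) - 1*(-22939) = (-86*(-1/14758) - 11/23*(-1/900)) + 22939 = (43/7379 + 11/20700) + 22939 = 971269/152745300 + 22939 = 3503825407969/152745300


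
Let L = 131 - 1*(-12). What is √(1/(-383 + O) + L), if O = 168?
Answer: 6*√183610/215 ≈ 11.958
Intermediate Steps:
L = 143 (L = 131 + 12 = 143)
√(1/(-383 + O) + L) = √(1/(-383 + 168) + 143) = √(1/(-215) + 143) = √(-1/215 + 143) = √(30744/215) = 6*√183610/215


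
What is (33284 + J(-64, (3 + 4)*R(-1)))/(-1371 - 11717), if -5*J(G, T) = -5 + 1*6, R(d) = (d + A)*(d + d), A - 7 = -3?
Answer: -166419/65440 ≈ -2.5431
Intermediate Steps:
A = 4 (A = 7 - 3 = 4)
R(d) = 2*d*(4 + d) (R(d) = (d + 4)*(d + d) = (4 + d)*(2*d) = 2*d*(4 + d))
J(G, T) = -⅕ (J(G, T) = -(-5 + 1*6)/5 = -(-5 + 6)/5 = -⅕*1 = -⅕)
(33284 + J(-64, (3 + 4)*R(-1)))/(-1371 - 11717) = (33284 - ⅕)/(-1371 - 11717) = (166419/5)/(-13088) = (166419/5)*(-1/13088) = -166419/65440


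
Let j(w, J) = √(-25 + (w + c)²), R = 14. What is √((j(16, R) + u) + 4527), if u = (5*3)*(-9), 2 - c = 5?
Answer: 2*√1101 ≈ 66.363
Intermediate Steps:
c = -3 (c = 2 - 1*5 = 2 - 5 = -3)
u = -135 (u = 15*(-9) = -135)
j(w, J) = √(-25 + (-3 + w)²) (j(w, J) = √(-25 + (w - 3)²) = √(-25 + (-3 + w)²))
√((j(16, R) + u) + 4527) = √((√(-25 + (-3 + 16)²) - 135) + 4527) = √((√(-25 + 13²) - 135) + 4527) = √((√(-25 + 169) - 135) + 4527) = √((√144 - 135) + 4527) = √((12 - 135) + 4527) = √(-123 + 4527) = √4404 = 2*√1101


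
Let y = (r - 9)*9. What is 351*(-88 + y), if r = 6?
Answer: -40365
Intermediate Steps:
y = -27 (y = (6 - 9)*9 = -3*9 = -27)
351*(-88 + y) = 351*(-88 - 27) = 351*(-115) = -40365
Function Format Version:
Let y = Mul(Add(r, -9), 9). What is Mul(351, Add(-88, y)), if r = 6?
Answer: -40365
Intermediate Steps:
y = -27 (y = Mul(Add(6, -9), 9) = Mul(-3, 9) = -27)
Mul(351, Add(-88, y)) = Mul(351, Add(-88, -27)) = Mul(351, -115) = -40365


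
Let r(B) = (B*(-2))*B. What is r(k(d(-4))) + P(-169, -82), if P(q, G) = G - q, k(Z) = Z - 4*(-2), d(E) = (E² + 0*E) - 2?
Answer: -881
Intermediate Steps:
d(E) = -2 + E² (d(E) = (E² + 0) - 2 = E² - 2 = -2 + E²)
k(Z) = 8 + Z (k(Z) = Z + 8 = 8 + Z)
r(B) = -2*B² (r(B) = (-2*B)*B = -2*B²)
r(k(d(-4))) + P(-169, -82) = -2*(8 + (-2 + (-4)²))² + (-82 - 1*(-169)) = -2*(8 + (-2 + 16))² + (-82 + 169) = -2*(8 + 14)² + 87 = -2*22² + 87 = -2*484 + 87 = -968 + 87 = -881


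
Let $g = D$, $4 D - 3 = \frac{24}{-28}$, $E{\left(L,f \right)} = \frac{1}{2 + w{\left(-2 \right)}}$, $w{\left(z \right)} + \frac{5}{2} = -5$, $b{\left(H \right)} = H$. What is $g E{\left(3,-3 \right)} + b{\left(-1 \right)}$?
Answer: $- \frac{169}{154} \approx -1.0974$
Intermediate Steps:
$w{\left(z \right)} = - \frac{15}{2}$ ($w{\left(z \right)} = - \frac{5}{2} - 5 = - \frac{15}{2}$)
$E{\left(L,f \right)} = - \frac{2}{11}$ ($E{\left(L,f \right)} = \frac{1}{2 - \frac{15}{2}} = \frac{1}{- \frac{11}{2}} = - \frac{2}{11}$)
$D = \frac{15}{28}$ ($D = \frac{3}{4} + \frac{24 \frac{1}{-28}}{4} = \frac{3}{4} + \frac{24 \left(- \frac{1}{28}\right)}{4} = \frac{3}{4} + \frac{1}{4} \left(- \frac{6}{7}\right) = \frac{3}{4} - \frac{3}{14} = \frac{15}{28} \approx 0.53571$)
$g = \frac{15}{28} \approx 0.53571$
$g E{\left(3,-3 \right)} + b{\left(-1 \right)} = \frac{15}{28} \left(- \frac{2}{11}\right) - 1 = - \frac{15}{154} - 1 = - \frac{169}{154}$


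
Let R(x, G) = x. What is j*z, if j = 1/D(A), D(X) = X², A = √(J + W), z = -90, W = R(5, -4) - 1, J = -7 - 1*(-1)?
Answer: 45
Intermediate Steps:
J = -6 (J = -7 + 1 = -6)
W = 4 (W = 5 - 1 = 4)
A = I*√2 (A = √(-6 + 4) = √(-2) = I*√2 ≈ 1.4142*I)
j = -½ (j = 1/((I*√2)²) = 1/(-2) = -½ ≈ -0.50000)
j*z = -½*(-90) = 45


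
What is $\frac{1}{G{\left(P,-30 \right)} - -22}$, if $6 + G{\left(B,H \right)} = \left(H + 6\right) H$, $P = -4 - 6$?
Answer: $\frac{1}{736} \approx 0.0013587$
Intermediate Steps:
$P = -10$ ($P = -4 - 6 = -10$)
$G{\left(B,H \right)} = -6 + H \left(6 + H\right)$ ($G{\left(B,H \right)} = -6 + \left(H + 6\right) H = -6 + \left(6 + H\right) H = -6 + H \left(6 + H\right)$)
$\frac{1}{G{\left(P,-30 \right)} - -22} = \frac{1}{\left(-6 + \left(-30\right)^{2} + 6 \left(-30\right)\right) - -22} = \frac{1}{\left(-6 + 900 - 180\right) + 22} = \frac{1}{714 + 22} = \frac{1}{736}$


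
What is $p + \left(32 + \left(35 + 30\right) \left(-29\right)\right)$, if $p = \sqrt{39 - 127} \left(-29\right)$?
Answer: $-1853 - 58 i \sqrt{22} \approx -1853.0 - 272.04 i$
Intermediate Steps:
$p = - 58 i \sqrt{22}$ ($p = \sqrt{-88} \left(-29\right) = 2 i \sqrt{22} \left(-29\right) = - 58 i \sqrt{22} \approx - 272.04 i$)
$p + \left(32 + \left(35 + 30\right) \left(-29\right)\right) = - 58 i \sqrt{22} + \left(32 + \left(35 + 30\right) \left(-29\right)\right) = - 58 i \sqrt{22} + \left(32 + 65 \left(-29\right)\right) = - 58 i \sqrt{22} + \left(32 - 1885\right) = - 58 i \sqrt{22} - 1853 = -1853 - 58 i \sqrt{22}$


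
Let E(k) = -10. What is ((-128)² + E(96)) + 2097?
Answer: 18471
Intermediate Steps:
((-128)² + E(96)) + 2097 = ((-128)² - 10) + 2097 = (16384 - 10) + 2097 = 16374 + 2097 = 18471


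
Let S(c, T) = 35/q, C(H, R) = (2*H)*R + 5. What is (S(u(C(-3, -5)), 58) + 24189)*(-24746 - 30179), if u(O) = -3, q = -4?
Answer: -5312400925/4 ≈ -1.3281e+9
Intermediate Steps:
C(H, R) = 5 + 2*H*R (C(H, R) = 2*H*R + 5 = 5 + 2*H*R)
S(c, T) = -35/4 (S(c, T) = 35/(-4) = 35*(-¼) = -35/4)
(S(u(C(-3, -5)), 58) + 24189)*(-24746 - 30179) = (-35/4 + 24189)*(-24746 - 30179) = (96721/4)*(-54925) = -5312400925/4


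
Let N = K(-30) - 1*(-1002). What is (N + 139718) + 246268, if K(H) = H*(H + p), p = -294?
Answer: 396708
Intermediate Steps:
K(H) = H*(-294 + H) (K(H) = H*(H - 294) = H*(-294 + H))
N = 10722 (N = -30*(-294 - 30) - 1*(-1002) = -30*(-324) + 1002 = 9720 + 1002 = 10722)
(N + 139718) + 246268 = (10722 + 139718) + 246268 = 150440 + 246268 = 396708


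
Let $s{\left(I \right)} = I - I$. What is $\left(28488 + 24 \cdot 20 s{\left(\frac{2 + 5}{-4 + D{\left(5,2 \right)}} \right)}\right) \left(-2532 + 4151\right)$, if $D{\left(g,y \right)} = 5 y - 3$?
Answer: $46122072$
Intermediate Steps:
$D{\left(g,y \right)} = -3 + 5 y$
$s{\left(I \right)} = 0$
$\left(28488 + 24 \cdot 20 s{\left(\frac{2 + 5}{-4 + D{\left(5,2 \right)}} \right)}\right) \left(-2532 + 4151\right) = \left(28488 + 24 \cdot 20 \cdot 0\right) \left(-2532 + 4151\right) = \left(28488 + 480 \cdot 0\right) 1619 = \left(28488 + 0\right) 1619 = 28488 \cdot 1619 = 46122072$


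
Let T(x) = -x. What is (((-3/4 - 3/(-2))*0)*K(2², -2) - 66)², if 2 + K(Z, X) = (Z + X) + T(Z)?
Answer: 4356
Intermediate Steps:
K(Z, X) = -2 + X (K(Z, X) = -2 + ((Z + X) - Z) = -2 + ((X + Z) - Z) = -2 + X)
(((-3/4 - 3/(-2))*0)*K(2², -2) - 66)² = (((-3/4 - 3/(-2))*0)*(-2 - 2) - 66)² = (((-3*¼ - 3*(-½))*0)*(-4) - 66)² = (((-¾ + 3/2)*0)*(-4) - 66)² = (((¾)*0)*(-4) - 66)² = (0*(-4) - 66)² = (0 - 66)² = (-66)² = 4356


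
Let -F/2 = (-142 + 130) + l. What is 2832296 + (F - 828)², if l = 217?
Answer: 4364940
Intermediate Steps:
F = -410 (F = -2*((-142 + 130) + 217) = -2*(-12 + 217) = -2*205 = -410)
2832296 + (F - 828)² = 2832296 + (-410 - 828)² = 2832296 + (-1238)² = 2832296 + 1532644 = 4364940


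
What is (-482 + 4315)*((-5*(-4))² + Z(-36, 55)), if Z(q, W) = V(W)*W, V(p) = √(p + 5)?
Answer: 1533200 + 421630*√15 ≈ 3.1662e+6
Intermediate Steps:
V(p) = √(5 + p)
Z(q, W) = W*√(5 + W) (Z(q, W) = √(5 + W)*W = W*√(5 + W))
(-482 + 4315)*((-5*(-4))² + Z(-36, 55)) = (-482 + 4315)*((-5*(-4))² + 55*√(5 + 55)) = 3833*(20² + 55*√60) = 3833*(400 + 55*(2*√15)) = 3833*(400 + 110*√15) = 1533200 + 421630*√15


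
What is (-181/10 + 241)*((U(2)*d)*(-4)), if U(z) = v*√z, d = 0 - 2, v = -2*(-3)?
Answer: 53496*√2/5 ≈ 15131.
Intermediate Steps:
v = 6
d = -2
U(z) = 6*√z
(-181/10 + 241)*((U(2)*d)*(-4)) = (-181/10 + 241)*(((6*√2)*(-2))*(-4)) = (-181*⅒ + 241)*(-12*√2*(-4)) = (-181/10 + 241)*(48*√2) = 2229*(48*√2)/10 = 53496*√2/5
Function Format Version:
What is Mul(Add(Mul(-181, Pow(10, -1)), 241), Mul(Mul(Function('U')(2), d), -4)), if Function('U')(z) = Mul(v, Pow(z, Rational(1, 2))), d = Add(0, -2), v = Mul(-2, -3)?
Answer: Mul(Rational(53496, 5), Pow(2, Rational(1, 2))) ≈ 15131.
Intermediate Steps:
v = 6
d = -2
Function('U')(z) = Mul(6, Pow(z, Rational(1, 2)))
Mul(Add(Mul(-181, Pow(10, -1)), 241), Mul(Mul(Function('U')(2), d), -4)) = Mul(Add(Mul(-181, Pow(10, -1)), 241), Mul(Mul(Mul(6, Pow(2, Rational(1, 2))), -2), -4)) = Mul(Add(Mul(-181, Rational(1, 10)), 241), Mul(Mul(-12, Pow(2, Rational(1, 2))), -4)) = Mul(Add(Rational(-181, 10), 241), Mul(48, Pow(2, Rational(1, 2)))) = Mul(Rational(2229, 10), Mul(48, Pow(2, Rational(1, 2)))) = Mul(Rational(53496, 5), Pow(2, Rational(1, 2)))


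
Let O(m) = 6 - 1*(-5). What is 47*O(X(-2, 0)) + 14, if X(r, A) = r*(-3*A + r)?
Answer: 531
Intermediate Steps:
X(r, A) = r*(r - 3*A)
O(m) = 11 (O(m) = 6 + 5 = 11)
47*O(X(-2, 0)) + 14 = 47*11 + 14 = 517 + 14 = 531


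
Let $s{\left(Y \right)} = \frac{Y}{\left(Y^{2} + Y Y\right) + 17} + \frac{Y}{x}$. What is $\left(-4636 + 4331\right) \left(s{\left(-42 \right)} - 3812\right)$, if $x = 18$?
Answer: $\frac{2474499221}{2127} \approx 1.1634 \cdot 10^{6}$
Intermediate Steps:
$s{\left(Y \right)} = \frac{Y}{18} + \frac{Y}{17 + 2 Y^{2}}$ ($s{\left(Y \right)} = \frac{Y}{\left(Y^{2} + Y Y\right) + 17} + \frac{Y}{18} = \frac{Y}{\left(Y^{2} + Y^{2}\right) + 17} + Y \frac{1}{18} = \frac{Y}{2 Y^{2} + 17} + \frac{Y}{18} = \frac{Y}{17 + 2 Y^{2}} + \frac{Y}{18} = \frac{Y}{18} + \frac{Y}{17 + 2 Y^{2}}$)
$\left(-4636 + 4331\right) \left(s{\left(-42 \right)} - 3812\right) = \left(-4636 + 4331\right) \left(\frac{1}{18} \left(-42\right) \frac{1}{17 + 2 \left(-42\right)^{2}} \left(35 + 2 \left(-42\right)^{2}\right) - 3812\right) = - 305 \left(\frac{1}{18} \left(-42\right) \frac{1}{17 + 2 \cdot 1764} \left(35 + 2 \cdot 1764\right) - 3812\right) = - 305 \left(\frac{1}{18} \left(-42\right) \frac{1}{17 + 3528} \left(35 + 3528\right) - 3812\right) = - 305 \left(\frac{1}{18} \left(-42\right) \frac{1}{3545} \cdot 3563 - 3812\right) = - 305 \left(- \frac{24941}{10635} - 3812\right) = \left(-305\right) \left(- \frac{40565561}{10635}\right) = \frac{2474499221}{2127}$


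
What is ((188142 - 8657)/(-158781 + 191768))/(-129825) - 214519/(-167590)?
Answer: 36746221352183/28708416876690 ≈ 1.2800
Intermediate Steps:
((188142 - 8657)/(-158781 + 191768))/(-129825) - 214519/(-167590) = (179485/32987)*(-1/129825) - 214519*(-1/167590) = (179485*(1/32987))*(-1/129825) + 214519/167590 = (179485/32987)*(-1/129825) + 214519/167590 = -35897/856507455 + 214519/167590 = 36746221352183/28708416876690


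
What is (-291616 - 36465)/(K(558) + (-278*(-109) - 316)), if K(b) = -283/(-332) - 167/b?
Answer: -2337652836/213661111 ≈ -10.941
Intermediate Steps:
K(b) = 283/332 - 167/b (K(b) = -283*(-1/332) - 167/b = 283/332 - 167/b)
(-291616 - 36465)/(K(558) + (-278*(-109) - 316)) = (-291616 - 36465)/((283/332 - 167/558) + (-278*(-109) - 316)) = -328081/((283/332 - 167*1/558) + (30302 - 316)) = -328081/((283/332 - 167/558) + 29986) = -328081/(51235/92628 + 29986) = -328081/2777594443/92628 = -328081*92628/2777594443 = -2337652836/213661111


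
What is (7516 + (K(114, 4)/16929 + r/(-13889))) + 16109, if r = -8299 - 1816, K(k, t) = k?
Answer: 5732760974/242649 ≈ 23626.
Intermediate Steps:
r = -10115
(7516 + (K(114, 4)/16929 + r/(-13889))) + 16109 = (7516 + (114/16929 - 10115/(-13889))) + 16109 = (7516 + (114*(1/16929) - 10115*(-1/13889))) + 16109 = (7516 + (2/297 + 595/817)) + 16109 = (7516 + 178349/242649) + 16109 = 1823928233/242649 + 16109 = 5732760974/242649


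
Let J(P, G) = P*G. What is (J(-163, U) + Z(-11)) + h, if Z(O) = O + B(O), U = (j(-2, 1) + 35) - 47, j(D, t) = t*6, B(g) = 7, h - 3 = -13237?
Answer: -12260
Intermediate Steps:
h = -13234 (h = 3 - 13237 = -13234)
j(D, t) = 6*t
U = -6 (U = (6*1 + 35) - 47 = (6 + 35) - 47 = 41 - 47 = -6)
Z(O) = 7 + O (Z(O) = O + 7 = 7 + O)
J(P, G) = G*P
(J(-163, U) + Z(-11)) + h = (-6*(-163) + (7 - 11)) - 13234 = (978 - 4) - 13234 = 974 - 13234 = -12260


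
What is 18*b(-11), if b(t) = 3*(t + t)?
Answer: -1188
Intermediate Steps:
b(t) = 6*t (b(t) = 3*(2*t) = 6*t)
18*b(-11) = 18*(6*(-11)) = 18*(-66) = -1188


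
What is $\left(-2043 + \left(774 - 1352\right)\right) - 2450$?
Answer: $-5071$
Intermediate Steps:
$\left(-2043 + \left(774 - 1352\right)\right) - 2450 = \left(-2043 - 578\right) - 2450 = -2621 - 2450 = -5071$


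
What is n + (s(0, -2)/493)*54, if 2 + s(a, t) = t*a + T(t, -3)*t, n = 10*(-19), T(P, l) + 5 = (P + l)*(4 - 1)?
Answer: -91618/493 ≈ -185.84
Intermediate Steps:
T(P, l) = -5 + 3*P + 3*l (T(P, l) = -5 + (P + l)*(4 - 1) = -5 + (P + l)*3 = -5 + (3*P + 3*l) = -5 + 3*P + 3*l)
n = -190
s(a, t) = -2 + a*t + t*(-14 + 3*t) (s(a, t) = -2 + (t*a + (-5 + 3*t + 3*(-3))*t) = -2 + (a*t + (-5 + 3*t - 9)*t) = -2 + (a*t + (-14 + 3*t)*t) = -2 + (a*t + t*(-14 + 3*t)) = -2 + a*t + t*(-14 + 3*t))
n + (s(0, -2)/493)*54 = -190 + ((-2 + 0*(-2) - 2*(-14 + 3*(-2)))/493)*54 = -190 + ((-2 + 0 - 2*(-14 - 6))*(1/493))*54 = -190 + ((-2 + 0 - 2*(-20))*(1/493))*54 = -190 + ((-2 + 0 + 40)*(1/493))*54 = -190 + (38*(1/493))*54 = -190 + (38/493)*54 = -190 + 2052/493 = -91618/493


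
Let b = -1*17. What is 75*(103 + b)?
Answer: 6450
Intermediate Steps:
b = -17
75*(103 + b) = 75*(103 - 17) = 75*86 = 6450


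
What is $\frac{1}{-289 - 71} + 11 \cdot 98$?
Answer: $\frac{388079}{360} \approx 1078.0$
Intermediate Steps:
$\frac{1}{-289 - 71} + 11 \cdot 98 = \frac{1}{-360} + 1078 = - \frac{1}{360} + 1078 = \frac{388079}{360}$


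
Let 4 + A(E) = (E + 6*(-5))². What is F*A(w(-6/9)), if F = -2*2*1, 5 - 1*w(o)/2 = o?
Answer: -12400/9 ≈ -1377.8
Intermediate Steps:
w(o) = 10 - 2*o
F = -4 (F = -4*1 = -4)
A(E) = -4 + (-30 + E)² (A(E) = -4 + (E + 6*(-5))² = -4 + (E - 30)² = -4 + (-30 + E)²)
F*A(w(-6/9)) = -4*(-4 + (-30 + (10 - (-12)/9))²) = -4*(-4 + (-30 + (10 - 2*(-⅔)))²) = -4*(-4 + (-30 + (10 + 4/3))²) = -4*(-4 + (-30 + 34/3)²) = -4*(-4 + (-56/3)²) = -4*(-4 + 3136/9) = -4*3100/9 = -12400/9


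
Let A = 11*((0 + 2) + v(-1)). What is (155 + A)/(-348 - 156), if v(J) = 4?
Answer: -221/504 ≈ -0.43849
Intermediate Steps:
A = 66 (A = 11*((0 + 2) + 4) = 11*(2 + 4) = 11*6 = 66)
(155 + A)/(-348 - 156) = (155 + 66)/(-348 - 156) = 221/(-504) = 221*(-1/504) = -221/504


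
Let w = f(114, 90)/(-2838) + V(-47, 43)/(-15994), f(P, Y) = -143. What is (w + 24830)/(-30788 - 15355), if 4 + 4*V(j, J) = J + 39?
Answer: -102460006051/190406874636 ≈ -0.53811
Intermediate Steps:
V(j, J) = 35/4 + J/4 (V(j, J) = -1 + (J + 39)/4 = -1 + (39 + J)/4 = -1 + (39/4 + J/4) = 35/4 + J/4)
w = 202891/4126452 (w = -143/(-2838) + (35/4 + (¼)*43)/(-15994) = -143*(-1/2838) + (35/4 + 43/4)*(-1/15994) = 13/258 + (39/2)*(-1/15994) = 13/258 - 39/31988 = 202891/4126452 ≈ 0.049168)
(w + 24830)/(-30788 - 15355) = (202891/4126452 + 24830)/(-30788 - 15355) = (102460006051/4126452)/(-46143) = (102460006051/4126452)*(-1/46143) = -102460006051/190406874636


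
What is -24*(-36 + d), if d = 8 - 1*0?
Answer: 672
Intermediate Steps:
d = 8 (d = 8 + 0 = 8)
-24*(-36 + d) = -24*(-36 + 8) = -24*(-28) = 672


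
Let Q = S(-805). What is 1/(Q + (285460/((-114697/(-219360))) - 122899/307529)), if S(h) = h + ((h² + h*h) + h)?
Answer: 35272653713/64915326184771517 ≈ 5.4336e-7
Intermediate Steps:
S(h) = 2*h + 2*h² (S(h) = h + ((h² + h²) + h) = h + (2*h² + h) = h + (h + 2*h²) = 2*h + 2*h²)
Q = 1294440 (Q = 2*(-805)*(1 - 805) = 2*(-805)*(-804) = 1294440)
1/(Q + (285460/((-114697/(-219360))) - 122899/307529)) = 1/(1294440 + (285460/((-114697/(-219360))) - 122899/307529)) = 1/(1294440 + (285460/((-114697*(-1/219360))) - 122899*1/307529)) = 1/(1294440 + (285460/(114697/219360) - 122899/307529)) = 1/(1294440 + (285460*(219360/114697) - 122899/307529)) = 1/(1294440 + (62618505600/114697 - 122899/307529)) = 1/(1294440 + 19256992312515797/35272653713) = 1/(64915326184771517/35272653713) = 35272653713/64915326184771517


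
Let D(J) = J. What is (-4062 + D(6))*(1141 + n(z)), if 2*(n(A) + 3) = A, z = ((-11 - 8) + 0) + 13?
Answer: -4603560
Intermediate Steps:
z = -6 (z = (-19 + 0) + 13 = -19 + 13 = -6)
n(A) = -3 + A/2
(-4062 + D(6))*(1141 + n(z)) = (-4062 + 6)*(1141 + (-3 + (½)*(-6))) = -4056*(1141 + (-3 - 3)) = -4056*(1141 - 6) = -4056*1135 = -4603560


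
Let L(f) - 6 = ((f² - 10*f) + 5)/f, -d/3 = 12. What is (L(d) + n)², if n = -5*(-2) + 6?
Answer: 755161/1296 ≈ 582.69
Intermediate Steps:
d = -36 (d = -3*12 = -36)
n = 16 (n = 10 + 6 = 16)
L(f) = 6 + (5 + f² - 10*f)/f (L(f) = 6 + ((f² - 10*f) + 5)/f = 6 + (5 + f² - 10*f)/f)
(L(d) + n)² = ((-4 - 36 + 5/(-36)) + 16)² = ((-4 - 36 + 5*(-1/36)) + 16)² = ((-4 - 36 - 5/36) + 16)² = (-1445/36 + 16)² = (-869/36)² = 755161/1296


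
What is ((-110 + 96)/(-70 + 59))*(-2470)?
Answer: -34580/11 ≈ -3143.6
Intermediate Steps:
((-110 + 96)/(-70 + 59))*(-2470) = -14/(-11)*(-2470) = -14*(-1/11)*(-2470) = (14/11)*(-2470) = -34580/11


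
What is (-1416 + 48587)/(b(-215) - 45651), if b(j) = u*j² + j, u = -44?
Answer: -47171/2079766 ≈ -0.022681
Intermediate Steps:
b(j) = j - 44*j² (b(j) = -44*j² + j = j - 44*j²)
(-1416 + 48587)/(b(-215) - 45651) = (-1416 + 48587)/(-215*(1 - 44*(-215)) - 45651) = 47171/(-215*(1 + 9460) - 45651) = 47171/(-215*9461 - 45651) = 47171/(-2034115 - 45651) = 47171/(-2079766) = 47171*(-1/2079766) = -47171/2079766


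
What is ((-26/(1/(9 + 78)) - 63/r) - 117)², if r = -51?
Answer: 1633938084/289 ≈ 5.6538e+6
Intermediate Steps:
((-26/(1/(9 + 78)) - 63/r) - 117)² = ((-26/(1/(9 + 78)) - 63/(-51)) - 117)² = ((-26/(1/87) - 63*(-1/51)) - 117)² = ((-26/1/87 + 21/17) - 117)² = ((-26*87 + 21/17) - 117)² = ((-2262 + 21/17) - 117)² = (-38433/17 - 117)² = (-40422/17)² = 1633938084/289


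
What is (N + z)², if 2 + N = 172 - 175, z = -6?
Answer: 121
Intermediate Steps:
N = -5 (N = -2 + (172 - 175) = -2 - 3 = -5)
(N + z)² = (-5 - 6)² = (-11)² = 121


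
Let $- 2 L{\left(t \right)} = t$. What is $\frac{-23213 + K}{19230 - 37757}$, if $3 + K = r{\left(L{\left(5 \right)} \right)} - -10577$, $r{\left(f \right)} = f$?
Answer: $\frac{25283}{37054} \approx 0.68233$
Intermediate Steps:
$L{\left(t \right)} = - \frac{t}{2}$
$K = \frac{21143}{2}$ ($K = -3 - - \frac{21149}{2} = -3 + \left(- \frac{5}{2} + \left(-905 + 11482\right)\right) = -3 + \left(- \frac{5}{2} + 10577\right) = -3 + \frac{21149}{2} = \frac{21143}{2} \approx 10572.0$)
$\frac{-23213 + K}{19230 - 37757} = \frac{-23213 + \frac{21143}{2}}{19230 - 37757} = - \frac{25283}{2 \left(-18527\right)} = \left(- \frac{25283}{2}\right) \left(- \frac{1}{18527}\right) = \frac{25283}{37054}$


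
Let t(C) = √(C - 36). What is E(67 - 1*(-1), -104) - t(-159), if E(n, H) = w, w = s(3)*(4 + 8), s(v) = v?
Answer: 36 - I*√195 ≈ 36.0 - 13.964*I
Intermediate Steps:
t(C) = √(-36 + C)
w = 36 (w = 3*(4 + 8) = 3*12 = 36)
E(n, H) = 36
E(67 - 1*(-1), -104) - t(-159) = 36 - √(-36 - 159) = 36 - √(-195) = 36 - I*√195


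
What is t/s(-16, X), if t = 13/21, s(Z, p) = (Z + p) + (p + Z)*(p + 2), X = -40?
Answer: 13/43512 ≈ 0.00029877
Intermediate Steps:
s(Z, p) = Z + p + (2 + p)*(Z + p) (s(Z, p) = (Z + p) + (Z + p)*(2 + p) = (Z + p) + (2 + p)*(Z + p) = Z + p + (2 + p)*(Z + p))
t = 13/21 (t = 13*(1/21) = 13/21 ≈ 0.61905)
t/s(-16, X) = 13/(21*((-40)² + 3*(-16) + 3*(-40) - 16*(-40))) = 13/(21*(1600 - 48 - 120 + 640)) = (13/21)/2072 = (13/21)*(1/2072) = 13/43512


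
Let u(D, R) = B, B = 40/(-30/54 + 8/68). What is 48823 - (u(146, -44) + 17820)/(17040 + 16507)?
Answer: 109735779307/2247649 ≈ 48823.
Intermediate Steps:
B = -6120/67 (B = 40/(-30*1/54 + 8*(1/68)) = 40/(-5/9 + 2/17) = 40/(-67/153) = 40*(-153/67) = -6120/67 ≈ -91.343)
u(D, R) = -6120/67
48823 - (u(146, -44) + 17820)/(17040 + 16507) = 48823 - (-6120/67 + 17820)/(17040 + 16507) = 48823 - 1187820/(67*33547) = 48823 - 1*1187820/2247649 = 48823 - 1187820/2247649 = 109735779307/2247649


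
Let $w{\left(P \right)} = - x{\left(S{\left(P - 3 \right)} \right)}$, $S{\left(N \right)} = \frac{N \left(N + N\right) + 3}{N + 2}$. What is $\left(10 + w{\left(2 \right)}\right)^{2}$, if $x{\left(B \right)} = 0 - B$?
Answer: $225$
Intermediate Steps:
$S{\left(N \right)} = \frac{3 + 2 N^{2}}{2 + N}$ ($S{\left(N \right)} = \frac{N 2 N + 3}{2 + N} = \frac{2 N^{2} + 3}{2 + N} = \frac{3 + 2 N^{2}}{2 + N}$)
$x{\left(B \right)} = - B$
$w{\left(P \right)} = \frac{3 + 2 \left(-3 + P\right)^{2}}{-1 + P}$ ($w{\left(P \right)} = - \left(-1\right) \frac{3 + 2 \left(P - 3\right)^{2}}{2 + \left(P - 3\right)} = - \left(-1\right) \frac{3 + 2 \left(-3 + P\right)^{2}}{2 + \left(-3 + P\right)} = - \left(-1\right) \frac{3 + 2 \left(-3 + P\right)^{2}}{-1 + P} = - \frac{\left(-1\right) \left(3 + 2 \left(-3 + P\right)^{2}\right)}{-1 + P} = \frac{3 + 2 \left(-3 + P\right)^{2}}{-1 + P}$)
$\left(10 + w{\left(2 \right)}\right)^{2} = \left(10 + \frac{3 + 2 \left(-3 + 2\right)^{2}}{-1 + 2}\right)^{2} = \left(10 + \frac{3 + 2 \left(-1\right)^{2}}{1}\right)^{2} = \left(10 + 1 \left(3 + 2 \cdot 1\right)\right)^{2} = \left(10 + 1 \left(3 + 2\right)\right)^{2} = \left(10 + 1 \cdot 5\right)^{2} = \left(10 + 5\right)^{2} = 15^{2} = 225$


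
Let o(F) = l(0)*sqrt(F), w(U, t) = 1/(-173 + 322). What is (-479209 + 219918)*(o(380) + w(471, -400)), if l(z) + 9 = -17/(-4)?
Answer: -259291/149 + 4926529*sqrt(95)/2 ≈ 2.4007e+7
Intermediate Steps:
l(z) = -19/4 (l(z) = -9 - 17/(-4) = -9 - 17*(-1/4) = -9 + 17/4 = -19/4)
w(U, t) = 1/149
o(F) = -19*sqrt(F)/4
(-479209 + 219918)*(o(380) + w(471, -400)) = (-479209 + 219918)*(-19*sqrt(95)/2 + 1/149) = -259291*(-19*sqrt(95)/2 + 1/149) = -259291*(1/149 - 19*sqrt(95)/2) = -259291/149 + 4926529*sqrt(95)/2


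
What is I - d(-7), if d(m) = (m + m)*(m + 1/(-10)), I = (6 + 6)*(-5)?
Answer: -797/5 ≈ -159.40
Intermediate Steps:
I = -60 (I = 12*(-5) = -60)
d(m) = 2*m*(-⅒ + m) (d(m) = (2*m)*(m - ⅒) = (2*m)*(-⅒ + m) = 2*m*(-⅒ + m))
I - d(-7) = -60 - (-7)*(-1 + 10*(-7))/5 = -60 - (-7)*(-1 - 70)/5 = -60 - (-7)*(-71)/5 = -60 - 1*497/5 = -60 - 497/5 = -797/5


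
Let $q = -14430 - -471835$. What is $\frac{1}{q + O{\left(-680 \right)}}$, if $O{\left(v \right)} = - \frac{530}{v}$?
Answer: $\frac{68}{31103593} \approx 2.1862 \cdot 10^{-6}$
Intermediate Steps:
$q = 457405$ ($q = -14430 + 471835 = 457405$)
$\frac{1}{q + O{\left(-680 \right)}} = \frac{1}{457405 - \frac{530}{-680}} = \frac{1}{457405 - - \frac{53}{68}} = \frac{1}{457405 + \frac{53}{68}} = \frac{1}{\frac{31103593}{68}} = \frac{68}{31103593}$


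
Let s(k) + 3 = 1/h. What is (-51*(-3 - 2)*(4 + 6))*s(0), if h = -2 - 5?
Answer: -56100/7 ≈ -8014.3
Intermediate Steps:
h = -7
s(k) = -22/7 (s(k) = -3 + 1/(-7) = -3 - ⅐ = -22/7)
(-51*(-3 - 2)*(4 + 6))*s(0) = -51*(-3 - 2)*(4 + 6)*(-22/7) = -(-255)*10*(-22/7) = -51*(-50)*(-22/7) = 2550*(-22/7) = -56100/7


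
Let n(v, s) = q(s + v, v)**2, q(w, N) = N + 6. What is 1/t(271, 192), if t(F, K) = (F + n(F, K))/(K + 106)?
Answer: 149/38500 ≈ 0.0038701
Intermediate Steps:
q(w, N) = 6 + N
n(v, s) = (6 + v)**2
t(F, K) = (F + (6 + F)**2)/(106 + K) (t(F, K) = (F + (6 + F)**2)/(K + 106) = (F + (6 + F)**2)/(106 + K))
1/t(271, 192) = 1/((271 + (6 + 271)**2)/(106 + 192)) = 1/((271 + 277**2)/298) = 1/((271 + 76729)/298) = 1/((1/298)*77000) = 1/(38500/149) = 149/38500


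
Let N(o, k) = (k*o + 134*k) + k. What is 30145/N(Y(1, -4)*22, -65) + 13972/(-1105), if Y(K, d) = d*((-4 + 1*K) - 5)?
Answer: -12234973/927095 ≈ -13.197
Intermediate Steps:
Y(K, d) = d*(-9 + K) (Y(K, d) = d*((-4 + K) - 5) = d*(-9 + K))
N(o, k) = 135*k + k*o (N(o, k) = (134*k + k*o) + k = 135*k + k*o)
30145/N(Y(1, -4)*22, -65) + 13972/(-1105) = 30145/((-65*(135 - 4*(-9 + 1)*22))) + 13972/(-1105) = 30145/((-65*(135 - 4*(-8)*22))) + 13972*(-1/1105) = 30145/((-65*(135 + 32*22))) - 13972/1105 = 30145/((-65*(135 + 704))) - 13972/1105 = 30145/((-65*839)) - 13972/1105 = 30145/(-54535) - 13972/1105 = 30145*(-1/54535) - 13972/1105 = -6029/10907 - 13972/1105 = -12234973/927095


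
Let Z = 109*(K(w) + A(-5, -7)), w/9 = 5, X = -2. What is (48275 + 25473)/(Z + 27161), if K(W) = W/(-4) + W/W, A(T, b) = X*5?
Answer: 294992/99815 ≈ 2.9554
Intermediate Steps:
A(T, b) = -10 (A(T, b) = -2*5 = -10)
w = 45 (w = 9*5 = 45)
K(W) = 1 - W/4 (K(W) = W*(-¼) + 1 = -W/4 + 1 = 1 - W/4)
Z = -8829/4 (Z = 109*((1 - ¼*45) - 10) = 109*((1 - 45/4) - 10) = 109*(-41/4 - 10) = 109*(-81/4) = -8829/4 ≈ -2207.3)
(48275 + 25473)/(Z + 27161) = (48275 + 25473)/(-8829/4 + 27161) = 73748/(99815/4) = 73748*(4/99815) = 294992/99815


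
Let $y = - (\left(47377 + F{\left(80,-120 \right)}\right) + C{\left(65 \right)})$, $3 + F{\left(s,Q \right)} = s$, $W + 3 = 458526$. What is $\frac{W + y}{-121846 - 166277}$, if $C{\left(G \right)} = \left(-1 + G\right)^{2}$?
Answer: $- \frac{406973}{288123} \approx -1.4125$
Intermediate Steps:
$W = 458523$ ($W = -3 + 458526 = 458523$)
$F{\left(s,Q \right)} = -3 + s$
$y = -51550$ ($y = - (\left(47377 + \left(-3 + 80\right)\right) + \left(-1 + 65\right)^{2}) = - (\left(47377 + 77\right) + 64^{2}) = - (47454 + 4096) = \left(-1\right) 51550 = -51550$)
$\frac{W + y}{-121846 - 166277} = \frac{458523 - 51550}{-121846 - 166277} = \frac{406973}{-288123} = 406973 \left(- \frac{1}{288123}\right) = - \frac{406973}{288123}$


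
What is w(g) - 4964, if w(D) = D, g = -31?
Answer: -4995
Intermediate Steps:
w(g) - 4964 = -31 - 4964 = -4995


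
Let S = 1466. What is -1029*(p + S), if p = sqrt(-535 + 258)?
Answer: -1508514 - 1029*I*sqrt(277) ≈ -1.5085e+6 - 17126.0*I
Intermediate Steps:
p = I*sqrt(277) (p = sqrt(-277) = I*sqrt(277) ≈ 16.643*I)
-1029*(p + S) = -1029*(I*sqrt(277) + 1466) = -1029*(1466 + I*sqrt(277)) = -1508514 - 1029*I*sqrt(277)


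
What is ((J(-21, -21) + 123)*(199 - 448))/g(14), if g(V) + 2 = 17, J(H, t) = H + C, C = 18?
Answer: -1992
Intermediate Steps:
J(H, t) = 18 + H (J(H, t) = H + 18 = 18 + H)
g(V) = 15 (g(V) = -2 + 17 = 15)
((J(-21, -21) + 123)*(199 - 448))/g(14) = (((18 - 21) + 123)*(199 - 448))/15 = ((-3 + 123)*(-249))*(1/15) = (120*(-249))*(1/15) = -29880*1/15 = -1992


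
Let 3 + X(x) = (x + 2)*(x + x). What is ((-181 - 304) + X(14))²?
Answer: 1600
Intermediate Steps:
X(x) = -3 + 2*x*(2 + x) (X(x) = -3 + (x + 2)*(x + x) = -3 + (2 + x)*(2*x) = -3 + 2*x*(2 + x))
((-181 - 304) + X(14))² = ((-181 - 304) + (-3 + 2*14² + 4*14))² = (-485 + (-3 + 2*196 + 56))² = (-485 + (-3 + 392 + 56))² = (-485 + 445)² = (-40)² = 1600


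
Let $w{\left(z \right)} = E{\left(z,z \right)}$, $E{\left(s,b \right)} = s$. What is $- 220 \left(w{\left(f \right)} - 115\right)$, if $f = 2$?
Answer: $24860$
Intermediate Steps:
$w{\left(z \right)} = z$
$- 220 \left(w{\left(f \right)} - 115\right) = - 220 \left(2 - 115\right) = \left(-220\right) \left(-113\right) = 24860$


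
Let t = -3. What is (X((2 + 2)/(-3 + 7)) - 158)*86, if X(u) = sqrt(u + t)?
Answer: -13588 + 86*I*sqrt(2) ≈ -13588.0 + 121.62*I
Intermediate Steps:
X(u) = sqrt(-3 + u) (X(u) = sqrt(u - 3) = sqrt(-3 + u))
(X((2 + 2)/(-3 + 7)) - 158)*86 = (sqrt(-3 + (2 + 2)/(-3 + 7)) - 158)*86 = (sqrt(-3 + 4/4) - 158)*86 = (sqrt(-3 + 4*(1/4)) - 158)*86 = (sqrt(-3 + 1) - 158)*86 = (sqrt(-2) - 158)*86 = (I*sqrt(2) - 158)*86 = (-158 + I*sqrt(2))*86 = -13588 + 86*I*sqrt(2)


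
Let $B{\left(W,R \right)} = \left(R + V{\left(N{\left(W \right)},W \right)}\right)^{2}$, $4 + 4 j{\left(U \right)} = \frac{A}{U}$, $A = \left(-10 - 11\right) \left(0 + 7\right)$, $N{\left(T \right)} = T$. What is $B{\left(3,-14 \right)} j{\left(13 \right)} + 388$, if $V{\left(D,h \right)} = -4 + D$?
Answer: $- \frac{24599}{52} \approx -473.06$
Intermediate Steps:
$A = -147$ ($A = \left(-21\right) 7 = -147$)
$j{\left(U \right)} = -1 - \frac{147}{4 U}$ ($j{\left(U \right)} = -1 + \frac{\left(-147\right) \frac{1}{U}}{4} = -1 - \frac{147}{4 U}$)
$B{\left(W,R \right)} = \left(-4 + R + W\right)^{2}$ ($B{\left(W,R \right)} = \left(R + \left(-4 + W\right)\right)^{2} = \left(-4 + R + W\right)^{2}$)
$B{\left(3,-14 \right)} j{\left(13 \right)} + 388 = \left(-4 - 14 + 3\right)^{2} \frac{- \frac{147}{4} - 13}{13} + 388 = \left(-15\right)^{2} \frac{- \frac{147}{4} - 13}{13} + 388 = 225 \cdot \frac{1}{13} \left(- \frac{199}{4}\right) + 388 = 225 \left(- \frac{199}{52}\right) + 388 = - \frac{44775}{52} + 388 = - \frac{24599}{52}$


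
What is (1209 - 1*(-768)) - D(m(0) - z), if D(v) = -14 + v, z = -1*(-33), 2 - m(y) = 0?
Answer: 2022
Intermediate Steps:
m(y) = 2 (m(y) = 2 - 1*0 = 2 + 0 = 2)
z = 33
(1209 - 1*(-768)) - D(m(0) - z) = (1209 - 1*(-768)) - (-14 + (2 - 1*33)) = (1209 + 768) - (-14 + (2 - 33)) = 1977 - (-14 - 31) = 1977 - 1*(-45) = 1977 + 45 = 2022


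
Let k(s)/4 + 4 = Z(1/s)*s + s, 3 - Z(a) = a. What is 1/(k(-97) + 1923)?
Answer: 1/351 ≈ 0.0028490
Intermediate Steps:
Z(a) = 3 - a
k(s) = -16 + 4*s + 4*s*(3 - 1/s) (k(s) = -16 + 4*((3 - 1/s)*s + s) = -16 + 4*(s*(3 - 1/s) + s) = -16 + 4*(s + s*(3 - 1/s)) = -16 + (4*s + 4*s*(3 - 1/s)) = -16 + 4*s + 4*s*(3 - 1/s))
1/(k(-97) + 1923) = 1/((-20 + 16*(-97)) + 1923) = 1/((-20 - 1552) + 1923) = 1/(-1572 + 1923) = 1/351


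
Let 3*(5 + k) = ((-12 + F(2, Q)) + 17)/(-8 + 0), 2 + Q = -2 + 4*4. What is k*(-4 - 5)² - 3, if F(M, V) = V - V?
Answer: -3399/8 ≈ -424.88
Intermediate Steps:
Q = 12 (Q = -2 + (-2 + 4*4) = -2 + (-2 + 16) = -2 + 14 = 12)
F(M, V) = 0
k = -125/24 (k = -5 + (((-12 + 0) + 17)/(-8 + 0))/3 = -5 + ((-12 + 17)/(-8))/3 = -5 + (5*(-⅛))/3 = -5 + (⅓)*(-5/8) = -5 - 5/24 = -125/24 ≈ -5.2083)
k*(-4 - 5)² - 3 = -125*(-4 - 5)²/24 - 3 = -125/24*(-9)² - 3 = -125/24*81 - 3 = -3375/8 - 3 = -3399/8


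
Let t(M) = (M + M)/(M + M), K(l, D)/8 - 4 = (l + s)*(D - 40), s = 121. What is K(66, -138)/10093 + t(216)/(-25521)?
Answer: -6795129469/257583453 ≈ -26.380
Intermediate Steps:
K(l, D) = 32 + 8*(-40 + D)*(121 + l) (K(l, D) = 32 + 8*((l + 121)*(D - 40)) = 32 + 8*((121 + l)*(-40 + D)) = 32 + 8*((-40 + D)*(121 + l)) = 32 + 8*(-40 + D)*(121 + l))
t(M) = 1 (t(M) = (2*M)/((2*M)) = (2*M)*(1/(2*M)) = 1)
K(66, -138)/10093 + t(216)/(-25521) = (-38688 - 320*66 + 968*(-138) + 8*(-138)*66)/10093 + 1/(-25521) = (-38688 - 21120 - 133584 - 72864)*(1/10093) + 1*(-1/25521) = -266256*1/10093 - 1/25521 = -266256/10093 - 1/25521 = -6795129469/257583453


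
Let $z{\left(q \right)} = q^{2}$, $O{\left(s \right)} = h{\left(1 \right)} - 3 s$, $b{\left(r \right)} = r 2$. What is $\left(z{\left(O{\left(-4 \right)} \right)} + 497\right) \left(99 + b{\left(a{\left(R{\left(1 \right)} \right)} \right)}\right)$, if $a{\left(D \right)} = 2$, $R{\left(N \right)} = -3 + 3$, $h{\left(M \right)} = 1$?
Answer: $68598$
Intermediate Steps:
$R{\left(N \right)} = 0$
$b{\left(r \right)} = 2 r$
$O{\left(s \right)} = 1 - 3 s$
$\left(z{\left(O{\left(-4 \right)} \right)} + 497\right) \left(99 + b{\left(a{\left(R{\left(1 \right)} \right)} \right)}\right) = \left(\left(1 - -12\right)^{2} + 497\right) \left(99 + 2 \cdot 2\right) = \left(\left(1 + 12\right)^{2} + 497\right) \left(99 + 4\right) = \left(13^{2} + 497\right) 103 = \left(169 + 497\right) 103 = 666 \cdot 103 = 68598$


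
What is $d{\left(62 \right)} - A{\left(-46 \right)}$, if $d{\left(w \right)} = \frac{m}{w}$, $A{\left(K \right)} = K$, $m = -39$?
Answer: $\frac{2813}{62} \approx 45.371$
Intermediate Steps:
$d{\left(w \right)} = - \frac{39}{w}$
$d{\left(62 \right)} - A{\left(-46 \right)} = - \frac{39}{62} - -46 = \left(-39\right) \frac{1}{62} + 46 = - \frac{39}{62} + 46 = \frac{2813}{62}$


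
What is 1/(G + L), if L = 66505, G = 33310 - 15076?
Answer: 1/84739 ≈ 1.1801e-5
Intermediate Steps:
G = 18234
1/(G + L) = 1/(18234 + 66505) = 1/84739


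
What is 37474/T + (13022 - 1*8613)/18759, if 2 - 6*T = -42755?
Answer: 26073161/4746027 ≈ 5.4937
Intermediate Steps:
T = 42757/6 (T = 1/3 - 1/6*(-42755) = 1/3 + 42755/6 = 42757/6 ≈ 7126.2)
37474/T + (13022 - 1*8613)/18759 = 37474/(42757/6) + (13022 - 1*8613)/18759 = 37474*(6/42757) + (13022 - 8613)*(1/18759) = 224844/42757 + 4409*(1/18759) = 224844/42757 + 4409/18759 = 26073161/4746027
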